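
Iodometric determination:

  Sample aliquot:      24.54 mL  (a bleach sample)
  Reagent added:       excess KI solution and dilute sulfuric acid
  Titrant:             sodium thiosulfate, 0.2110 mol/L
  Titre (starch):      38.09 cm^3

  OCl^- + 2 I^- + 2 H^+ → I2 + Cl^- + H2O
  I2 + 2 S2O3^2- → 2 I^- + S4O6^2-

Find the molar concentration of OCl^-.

n(S2O3^2-) = 0.03809 × 0.2110 = 8.037 × 10^-3 mol
n(I2) = n(S2O3^2-)/2 = 4.018 × 10^-3 mol
n(OCl^-) in the aliquot = 4.018 × 10^-3 mol (1:1 ratio)
[OCl^-] = 4.018 × 10^-3 / 0.02454 = 0.1638 mol/L

0.1638 mol/L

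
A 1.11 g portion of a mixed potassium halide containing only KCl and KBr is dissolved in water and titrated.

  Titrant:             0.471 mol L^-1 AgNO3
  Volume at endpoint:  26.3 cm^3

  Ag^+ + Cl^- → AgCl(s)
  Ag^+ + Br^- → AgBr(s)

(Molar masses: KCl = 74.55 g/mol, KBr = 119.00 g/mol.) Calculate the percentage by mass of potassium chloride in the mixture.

55.0 %

n(AgNO3) = 0.0263 × 0.471 = 0.0124 mol
Let x = n(KCl), y = n(KBr).
Titrant: 1x + 1y = 0.0124;  mass: 74.55x + 119.00y = 1.11
Solving, x = 8.19 × 10^-3 mol, y = 4.20 × 10^-3 mol
mass of KCl = 8.19 × 10^-3 × 74.55 = 0.611 g
% KCl = 0.611 / 1.11 × 100 = 55.0 %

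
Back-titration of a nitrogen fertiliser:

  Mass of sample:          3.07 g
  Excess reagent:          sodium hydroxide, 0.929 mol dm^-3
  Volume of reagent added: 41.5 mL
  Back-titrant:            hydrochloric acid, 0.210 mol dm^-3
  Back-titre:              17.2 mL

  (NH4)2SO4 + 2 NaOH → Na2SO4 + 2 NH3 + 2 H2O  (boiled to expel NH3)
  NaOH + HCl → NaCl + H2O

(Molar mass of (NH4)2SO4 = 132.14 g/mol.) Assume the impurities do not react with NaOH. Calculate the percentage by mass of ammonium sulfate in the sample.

n(NaOH) added = 0.0415 × 0.929 = 0.0386 mol
n(HCl) used in back-titration = 0.0172 × 0.210 = 3.61 × 10^-3 mol
n(NaOH) left over = 3.61 × 10^-3 mol (1:1 ratio)
n(NaOH) consumed by analyte = 0.0386 − 3.61 × 10^-3 = 0.0349 mol
From the 1:2 ratio, n((NH4)2SO4) = 1/2 × 0.0349 = 0.0175 mol
mass of (NH4)2SO4 = 0.0175 × 132.14 = 2.31 g
% (NH4)2SO4 = 2.31 / 3.07 × 100 = 75.2 %

75.2 %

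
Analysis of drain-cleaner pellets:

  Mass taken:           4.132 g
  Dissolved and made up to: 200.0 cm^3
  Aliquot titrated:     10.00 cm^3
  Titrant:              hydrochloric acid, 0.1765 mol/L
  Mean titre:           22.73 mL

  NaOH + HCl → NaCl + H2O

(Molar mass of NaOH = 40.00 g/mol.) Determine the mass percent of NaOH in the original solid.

n(HCl) per titration = 0.02273 × 0.1765 = 4.012 × 10^-3 mol
n(NaOH) in each aliquot = 4.012 × 10^-3 mol (1:1 ratio)
n(NaOH) in the whole flask = 4.012 × 10^-3 × 200.0/10.00 = 0.08024 mol
mass of NaOH = 0.08024 × 40.00 = 3.209 g
% NaOH = 3.209 / 4.132 × 100 = 77.67 %

77.67 %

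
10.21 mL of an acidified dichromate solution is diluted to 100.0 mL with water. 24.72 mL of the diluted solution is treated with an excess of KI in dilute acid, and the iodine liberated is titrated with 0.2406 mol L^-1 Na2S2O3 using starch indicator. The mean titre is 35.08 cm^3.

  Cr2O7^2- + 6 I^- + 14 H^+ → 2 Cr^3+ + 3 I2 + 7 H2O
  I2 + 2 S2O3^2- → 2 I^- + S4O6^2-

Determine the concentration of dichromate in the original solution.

n(S2O3^2-) = 0.03508 × 0.2406 = 8.440 × 10^-3 mol
n(I2) = n(S2O3^2-)/2 = 4.220 × 10^-3 mol
From the 1:3 ratio, n(Cr2O7^2-) in the aliquot = 1/3 × 4.220 × 10^-3 = 1.407 × 10^-3 mol
[Cr2O7^2-]_dilute = 1.407 × 10^-3 / 0.02472 = 0.05691 mol/L
[Cr2O7^2-]_original = 0.05691 × 100.0/10.21 = 0.5574 mol/L

0.5574 mol/L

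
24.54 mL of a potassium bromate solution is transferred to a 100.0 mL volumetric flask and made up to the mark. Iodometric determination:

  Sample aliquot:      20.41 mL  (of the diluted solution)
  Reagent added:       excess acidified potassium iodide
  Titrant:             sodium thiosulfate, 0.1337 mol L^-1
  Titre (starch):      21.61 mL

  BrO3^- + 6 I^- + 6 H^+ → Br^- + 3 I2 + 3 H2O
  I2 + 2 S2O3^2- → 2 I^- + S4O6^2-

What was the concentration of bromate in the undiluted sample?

n(S2O3^2-) = 0.02161 × 0.1337 = 2.889 × 10^-3 mol
n(I2) = n(S2O3^2-)/2 = 1.445 × 10^-3 mol
From the 1:3 ratio, n(BrO3^-) in the aliquot = 1/3 × 1.445 × 10^-3 = 4.815 × 10^-4 mol
[BrO3^-]_dilute = 4.815 × 10^-4 / 0.02041 = 0.02359 mol/L
[BrO3^-]_original = 0.02359 × 100.0/24.54 = 0.09614 mol/L

0.09614 mol/L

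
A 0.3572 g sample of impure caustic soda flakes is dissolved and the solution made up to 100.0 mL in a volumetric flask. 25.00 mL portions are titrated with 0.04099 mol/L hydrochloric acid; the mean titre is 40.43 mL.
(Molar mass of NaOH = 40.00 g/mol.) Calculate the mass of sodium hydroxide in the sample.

NaOH + HCl → NaCl + H2O
n(HCl) per titration = 0.04043 × 0.04099 = 1.657 × 10^-3 mol
n(NaOH) in each aliquot = 1.657 × 10^-3 mol (1:1 ratio)
n(NaOH) in the whole flask = 1.657 × 10^-3 × 100.0/25.00 = 6.629 × 10^-3 mol
mass of NaOH = 6.629 × 10^-3 × 40.00 = 0.2652 g

0.2652 g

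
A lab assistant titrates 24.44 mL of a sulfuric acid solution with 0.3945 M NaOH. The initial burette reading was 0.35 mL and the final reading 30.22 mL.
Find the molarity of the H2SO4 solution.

H2SO4 + 2 NaOH → Na2SO4 + 2 H2O
n(NaOH) = 0.02987 L × 0.3945 mol/L = 0.01178 mol
From the 1:2 mole ratio, n(H2SO4) = 1/2 × 0.01178 = 5.892 × 10^-3 mol
[H2SO4] = 5.892 × 10^-3 mol / 0.02444 L = 0.2411 mol/L

0.2411 M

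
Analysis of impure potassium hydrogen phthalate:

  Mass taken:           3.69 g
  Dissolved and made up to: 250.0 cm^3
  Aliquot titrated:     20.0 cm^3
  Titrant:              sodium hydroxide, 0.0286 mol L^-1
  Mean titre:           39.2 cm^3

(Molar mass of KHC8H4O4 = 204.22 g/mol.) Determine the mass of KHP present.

2.86 g

KHC8H4O4 + NaOH → KNaC8H4O4 + H2O
n(NaOH) per titration = 0.0392 × 0.0286 = 1.12 × 10^-3 mol
n(KHC8H4O4) in each aliquot = 1.12 × 10^-3 mol (1:1 ratio)
n(KHC8H4O4) in the whole flask = 1.12 × 10^-3 × 250.0/20.0 = 0.0140 mol
mass of KHC8H4O4 = 0.0140 × 204.22 = 2.86 g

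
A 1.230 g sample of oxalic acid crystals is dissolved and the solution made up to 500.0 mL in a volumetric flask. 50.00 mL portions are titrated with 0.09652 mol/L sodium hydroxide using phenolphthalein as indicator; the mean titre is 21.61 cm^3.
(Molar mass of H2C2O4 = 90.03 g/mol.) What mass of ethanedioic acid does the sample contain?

0.9389 g

H2C2O4 + 2 NaOH → Na2C2O4 + 2 H2O
n(NaOH) per titration = 0.02161 × 0.09652 = 2.086 × 10^-3 mol
From the 1:2 ratio, n(H2C2O4) in each aliquot = 1/2 × 2.086 × 10^-3 = 1.043 × 10^-3 mol
n(H2C2O4) in the whole flask = 1.043 × 10^-3 × 500.0/50.00 = 0.01043 mol
mass of H2C2O4 = 0.01043 × 90.03 = 0.9389 g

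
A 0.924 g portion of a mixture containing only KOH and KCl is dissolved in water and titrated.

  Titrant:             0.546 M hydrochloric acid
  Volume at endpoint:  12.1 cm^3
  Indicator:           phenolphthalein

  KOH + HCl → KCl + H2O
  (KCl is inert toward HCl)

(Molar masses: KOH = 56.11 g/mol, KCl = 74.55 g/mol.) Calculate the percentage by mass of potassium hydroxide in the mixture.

40.1 %

n(HCl) = 0.0121 × 0.546 = 6.61 × 10^-3 mol
Let x = n(KOH), y = n(KCl).
Titrant: 1x = 6.61 × 10^-3;  mass: 56.11x + 74.55y = 0.924
Solving, x = 6.61 × 10^-3 mol, y = 7.42 × 10^-3 mol
mass of KOH = 6.61 × 10^-3 × 56.11 = 0.371 g
% KOH = 0.371 / 0.924 × 100 = 40.1 %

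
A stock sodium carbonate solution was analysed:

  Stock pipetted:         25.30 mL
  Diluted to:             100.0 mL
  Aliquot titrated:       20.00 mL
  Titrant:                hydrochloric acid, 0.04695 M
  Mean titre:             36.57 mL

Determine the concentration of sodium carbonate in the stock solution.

0.1697 M

Na2CO3 + 2 HCl → 2 NaCl + H2O + CO2
n(HCl) = 0.03657 × 0.04695 = 1.717 × 10^-3 mol
From the 1:2 ratio, n(Na2CO3) in the aliquot = 1/2 × 1.717 × 10^-3 = 8.585 × 10^-4 mol
[Na2CO3]_dilute = 8.585 × 10^-4 / 0.02000 = 0.04292 mol/L
Dilution factor = 100.0 / 25.30 = 3.953
[Na2CO3]_stock = 0.04292 × 3.953 = 0.1697 mol/L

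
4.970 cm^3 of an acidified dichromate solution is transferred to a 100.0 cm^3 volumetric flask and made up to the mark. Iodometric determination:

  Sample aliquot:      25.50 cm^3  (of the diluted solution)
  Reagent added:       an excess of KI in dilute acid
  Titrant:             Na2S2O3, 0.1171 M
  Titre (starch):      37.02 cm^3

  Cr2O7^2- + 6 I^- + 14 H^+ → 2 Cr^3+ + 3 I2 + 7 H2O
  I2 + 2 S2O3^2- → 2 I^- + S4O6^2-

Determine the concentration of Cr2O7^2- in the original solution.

n(S2O3^2-) = 0.03702 × 0.1171 = 4.335 × 10^-3 mol
n(I2) = n(S2O3^2-)/2 = 2.168 × 10^-3 mol
From the 1:3 ratio, n(Cr2O7^2-) in the aliquot = 1/3 × 2.168 × 10^-3 = 7.225 × 10^-4 mol
[Cr2O7^2-]_dilute = 7.225 × 10^-4 / 0.02550 = 0.02833 mol/L
[Cr2O7^2-]_original = 0.02833 × 100.0/4.970 = 0.5701 mol/L

0.5701 M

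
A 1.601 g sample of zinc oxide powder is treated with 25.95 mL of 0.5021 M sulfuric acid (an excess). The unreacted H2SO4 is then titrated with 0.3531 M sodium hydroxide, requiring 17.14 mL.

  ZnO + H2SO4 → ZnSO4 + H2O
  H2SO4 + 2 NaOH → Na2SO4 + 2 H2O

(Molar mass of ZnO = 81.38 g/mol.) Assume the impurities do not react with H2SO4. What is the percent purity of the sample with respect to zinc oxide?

50.85 %

n(H2SO4) added = 0.02595 × 0.5021 = 0.01303 mol
n(NaOH) used in back-titration = 0.01714 × 0.3531 = 6.052 × 10^-3 mol
From the 1:2 ratio, n(H2SO4) left over = 1/2 × 6.052 × 10^-3 = 3.026 × 10^-3 mol
n(H2SO4) consumed by analyte = 0.01303 − 3.026 × 10^-3 = 0.01000 mol
n(ZnO) = 0.01000 mol (1:1 ratio)
mass of ZnO = 0.01000 × 81.38 = 0.8141 g
% ZnO = 0.8141 / 1.601 × 100 = 50.85 %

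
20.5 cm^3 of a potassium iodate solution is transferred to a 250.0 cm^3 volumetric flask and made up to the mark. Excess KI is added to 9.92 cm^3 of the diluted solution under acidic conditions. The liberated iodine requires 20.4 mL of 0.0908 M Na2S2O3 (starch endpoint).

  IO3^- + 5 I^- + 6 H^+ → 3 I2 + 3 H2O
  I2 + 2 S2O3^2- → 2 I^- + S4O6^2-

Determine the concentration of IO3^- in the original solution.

n(S2O3^2-) = 0.0204 × 0.0908 = 1.85 × 10^-3 mol
n(I2) = n(S2O3^2-)/2 = 9.26 × 10^-4 mol
From the 1:3 ratio, n(IO3^-) in the aliquot = 1/3 × 9.26 × 10^-4 = 3.09 × 10^-4 mol
[IO3^-]_dilute = 3.09 × 10^-4 / 0.00992 = 0.0311 mol/L
[IO3^-]_original = 0.0311 × 250.0/20.5 = 0.380 mol/L

0.380 M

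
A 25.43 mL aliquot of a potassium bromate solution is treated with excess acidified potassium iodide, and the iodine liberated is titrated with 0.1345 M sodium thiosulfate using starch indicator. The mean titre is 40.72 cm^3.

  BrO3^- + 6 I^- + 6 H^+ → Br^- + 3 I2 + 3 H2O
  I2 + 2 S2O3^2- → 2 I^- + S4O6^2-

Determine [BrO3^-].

n(S2O3^2-) = 0.04072 × 0.1345 = 5.477 × 10^-3 mol
n(I2) = n(S2O3^2-)/2 = 2.738 × 10^-3 mol
From the 1:3 ratio, n(BrO3^-) in the aliquot = 1/3 × 2.738 × 10^-3 = 9.128 × 10^-4 mol
[BrO3^-] = 9.128 × 10^-4 / 0.02543 = 0.03589 mol/L

0.03589 M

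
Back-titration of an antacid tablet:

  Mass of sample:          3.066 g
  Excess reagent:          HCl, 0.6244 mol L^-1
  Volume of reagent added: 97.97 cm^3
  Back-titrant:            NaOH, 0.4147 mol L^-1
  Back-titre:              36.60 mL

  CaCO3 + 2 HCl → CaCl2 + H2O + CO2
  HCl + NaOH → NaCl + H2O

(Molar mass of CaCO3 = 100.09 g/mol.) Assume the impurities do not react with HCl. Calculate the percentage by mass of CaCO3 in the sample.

75.07 %

n(HCl) added = 0.09797 × 0.6244 = 0.06117 mol
n(NaOH) used in back-titration = 0.03660 × 0.4147 = 0.01518 mol
n(HCl) left over = 0.01518 mol (1:1 ratio)
n(HCl) consumed by analyte = 0.06117 − 0.01518 = 0.04599 mol
From the 1:2 ratio, n(CaCO3) = 1/2 × 0.04599 = 0.02300 mol
mass of CaCO3 = 0.02300 × 100.09 = 2.302 g
% CaCO3 = 2.302 / 3.066 × 100 = 75.07 %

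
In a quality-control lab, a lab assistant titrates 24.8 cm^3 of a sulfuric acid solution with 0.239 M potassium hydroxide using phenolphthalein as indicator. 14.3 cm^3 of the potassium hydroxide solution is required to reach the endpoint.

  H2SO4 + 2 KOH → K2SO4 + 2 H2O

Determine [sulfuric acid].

n(KOH) = 0.0143 L × 0.239 mol/L = 3.42 × 10^-3 mol
From the 1:2 mole ratio, n(H2SO4) = 1/2 × 3.42 × 10^-3 = 1.71 × 10^-3 mol
[H2SO4] = 1.71 × 10^-3 mol / 0.0248 L = 0.0689 mol/L

0.0689 M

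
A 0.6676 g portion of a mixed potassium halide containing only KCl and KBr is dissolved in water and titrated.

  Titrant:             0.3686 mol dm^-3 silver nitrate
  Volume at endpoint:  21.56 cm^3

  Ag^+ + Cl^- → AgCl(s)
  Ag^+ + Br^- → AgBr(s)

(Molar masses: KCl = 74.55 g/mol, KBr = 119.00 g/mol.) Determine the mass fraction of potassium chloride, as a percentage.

69.86 %

n(AgNO3) = 0.02156 × 0.3686 = 7.947 × 10^-3 mol
Let x = n(KCl), y = n(KBr).
Titrant: 1x + 1y = 7.947 × 10^-3;  mass: 74.55x + 119.00y = 0.6676
Solving, x = 6.256 × 10^-3 mol, y = 1.691 × 10^-3 mol
mass of KCl = 6.256 × 10^-3 × 74.55 = 0.4664 g
% KCl = 0.4664 / 0.6676 × 100 = 69.86 %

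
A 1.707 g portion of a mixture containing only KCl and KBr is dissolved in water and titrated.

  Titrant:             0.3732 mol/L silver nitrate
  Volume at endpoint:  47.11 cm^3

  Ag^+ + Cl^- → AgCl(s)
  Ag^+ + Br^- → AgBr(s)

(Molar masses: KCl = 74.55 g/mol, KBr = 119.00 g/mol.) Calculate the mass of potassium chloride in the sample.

0.6460 g

n(AgNO3) = 0.04711 × 0.3732 = 0.01758 mol
Let x = n(KCl), y = n(KBr).
Titrant: 1x + 1y = 0.01758;  mass: 74.55x + 119.00y = 1.707
Solving, x = 8.666 × 10^-3 mol, y = 8.916 × 10^-3 mol
mass of KCl = 8.666 × 10^-3 × 74.55 = 0.6460 g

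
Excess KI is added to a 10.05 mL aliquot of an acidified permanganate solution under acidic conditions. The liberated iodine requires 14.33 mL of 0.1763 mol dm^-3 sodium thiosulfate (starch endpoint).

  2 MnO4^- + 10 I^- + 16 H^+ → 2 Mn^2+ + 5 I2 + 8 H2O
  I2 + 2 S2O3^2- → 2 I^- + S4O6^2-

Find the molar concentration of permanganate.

n(S2O3^2-) = 0.01433 × 0.1763 = 2.526 × 10^-3 mol
n(I2) = n(S2O3^2-)/2 = 1.263 × 10^-3 mol
From the 2:5 ratio, n(MnO4^-) in the aliquot = 2/5 × 1.263 × 10^-3 = 5.053 × 10^-4 mol
[MnO4^-] = 5.053 × 10^-4 / 0.01005 = 0.05028 mol/L

0.05028 mol/L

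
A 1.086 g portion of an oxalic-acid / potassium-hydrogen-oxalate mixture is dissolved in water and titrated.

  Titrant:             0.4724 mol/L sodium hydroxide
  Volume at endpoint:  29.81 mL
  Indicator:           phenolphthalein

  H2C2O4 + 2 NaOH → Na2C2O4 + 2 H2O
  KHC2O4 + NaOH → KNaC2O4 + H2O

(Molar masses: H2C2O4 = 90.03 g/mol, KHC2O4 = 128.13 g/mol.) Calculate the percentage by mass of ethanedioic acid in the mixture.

n(NaOH) = 0.02981 × 0.4724 = 0.01408 mol
Let x = n(H2C2O4), y = n(KHC2O4).
Titrant: 2x + 1y = 0.01408;  mass: 90.03x + 128.13y = 1.086
Solving, x = 4.321 × 10^-3 mol, y = 5.439 × 10^-3 mol
mass of H2C2O4 = 4.321 × 10^-3 × 90.03 = 0.3891 g
% H2C2O4 = 0.3891 / 1.086 × 100 = 35.83 %

35.83 %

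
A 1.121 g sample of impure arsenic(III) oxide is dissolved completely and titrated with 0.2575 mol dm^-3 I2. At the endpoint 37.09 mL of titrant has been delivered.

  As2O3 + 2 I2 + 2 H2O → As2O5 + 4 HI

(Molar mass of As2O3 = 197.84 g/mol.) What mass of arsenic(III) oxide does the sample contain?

n(I2) = 0.03709 L × 0.2575 mol/L = 9.551 × 10^-3 mol
From the 1:2 ratio, n(As2O3) = 1/2 × 9.551 × 10^-3 = 4.775 × 10^-3 mol
mass of As2O3 = 4.775 × 10^-3 × 197.84 g/mol = 0.9448 g

0.9448 g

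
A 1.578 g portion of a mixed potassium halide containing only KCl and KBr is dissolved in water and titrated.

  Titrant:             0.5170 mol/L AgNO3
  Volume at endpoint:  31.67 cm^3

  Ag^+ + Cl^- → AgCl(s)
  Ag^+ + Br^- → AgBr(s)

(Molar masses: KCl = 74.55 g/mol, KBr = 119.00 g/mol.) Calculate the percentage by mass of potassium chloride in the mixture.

n(AgNO3) = 0.03167 × 0.5170 = 0.01637 mol
Let x = n(KCl), y = n(KBr).
Titrant: 1x + 1y = 0.01637;  mass: 74.55x + 119.00y = 1.578
Solving, x = 8.334 × 10^-3 mol, y = 8.040 × 10^-3 mol
mass of KCl = 8.334 × 10^-3 × 74.55 = 0.6213 g
% KCl = 0.6213 / 1.578 × 100 = 39.37 %

39.37 %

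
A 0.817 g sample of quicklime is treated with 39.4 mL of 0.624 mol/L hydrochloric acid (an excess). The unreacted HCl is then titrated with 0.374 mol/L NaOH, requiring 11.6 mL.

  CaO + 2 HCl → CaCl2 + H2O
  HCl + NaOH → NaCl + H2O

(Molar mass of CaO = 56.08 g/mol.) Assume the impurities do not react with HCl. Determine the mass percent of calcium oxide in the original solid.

69.5 %

n(HCl) added = 0.0394 × 0.624 = 0.0246 mol
n(NaOH) used in back-titration = 0.0116 × 0.374 = 4.34 × 10^-3 mol
n(HCl) left over = 4.34 × 10^-3 mol (1:1 ratio)
n(HCl) consumed by analyte = 0.0246 − 4.34 × 10^-3 = 0.0202 mol
From the 1:2 ratio, n(CaO) = 1/2 × 0.0202 = 0.0101 mol
mass of CaO = 0.0101 × 56.08 = 0.568 g
% CaO = 0.568 / 0.817 × 100 = 69.5 %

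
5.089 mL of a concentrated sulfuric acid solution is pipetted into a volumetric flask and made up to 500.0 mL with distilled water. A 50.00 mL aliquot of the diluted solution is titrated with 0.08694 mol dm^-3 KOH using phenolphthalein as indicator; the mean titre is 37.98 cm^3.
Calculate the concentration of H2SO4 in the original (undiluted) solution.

H2SO4 + 2 KOH → K2SO4 + 2 H2O
n(KOH) = 0.03798 × 0.08694 = 3.302 × 10^-3 mol
From the 1:2 ratio, n(H2SO4) in the aliquot = 1/2 × 3.302 × 10^-3 = 1.651 × 10^-3 mol
[H2SO4]_dilute = 1.651 × 10^-3 / 0.05000 = 0.03302 mol/L
Dilution factor = 500.0 / 5.089 = 98.25
[H2SO4]_stock = 0.03302 × 98.25 = 3.244 mol/L

3.244 mol/L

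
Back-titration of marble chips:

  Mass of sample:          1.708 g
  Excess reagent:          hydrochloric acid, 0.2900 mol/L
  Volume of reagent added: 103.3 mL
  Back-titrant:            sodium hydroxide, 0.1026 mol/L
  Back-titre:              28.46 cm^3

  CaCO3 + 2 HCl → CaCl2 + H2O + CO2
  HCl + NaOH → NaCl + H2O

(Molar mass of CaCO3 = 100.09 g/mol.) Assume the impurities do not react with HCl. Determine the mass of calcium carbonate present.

n(HCl) added = 0.1033 × 0.2900 = 0.02996 mol
n(NaOH) used in back-titration = 0.02846 × 0.1026 = 2.920 × 10^-3 mol
n(HCl) left over = 2.920 × 10^-3 mol (1:1 ratio)
n(HCl) consumed by analyte = 0.02996 − 2.920 × 10^-3 = 0.02704 mol
From the 1:2 ratio, n(CaCO3) = 1/2 × 0.02704 = 0.01352 mol
mass of CaCO3 = 0.01352 × 100.09 = 1.353 g

1.353 g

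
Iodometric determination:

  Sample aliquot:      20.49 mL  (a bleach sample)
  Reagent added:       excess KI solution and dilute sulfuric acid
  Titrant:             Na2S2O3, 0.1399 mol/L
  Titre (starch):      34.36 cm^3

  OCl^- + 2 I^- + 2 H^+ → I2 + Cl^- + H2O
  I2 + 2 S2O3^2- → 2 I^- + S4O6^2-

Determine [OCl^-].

0.1173 mol/L

n(S2O3^2-) = 0.03436 × 0.1399 = 4.807 × 10^-3 mol
n(I2) = n(S2O3^2-)/2 = 2.403 × 10^-3 mol
n(OCl^-) in the aliquot = 2.403 × 10^-3 mol (1:1 ratio)
[OCl^-] = 2.403 × 10^-3 / 0.02049 = 0.1173 mol/L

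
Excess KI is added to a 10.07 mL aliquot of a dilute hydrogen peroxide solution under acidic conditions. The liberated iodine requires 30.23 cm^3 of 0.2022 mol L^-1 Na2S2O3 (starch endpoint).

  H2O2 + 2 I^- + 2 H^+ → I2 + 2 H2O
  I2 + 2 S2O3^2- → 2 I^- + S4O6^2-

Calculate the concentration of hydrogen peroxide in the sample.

n(S2O3^2-) = 0.03023 × 0.2022 = 6.113 × 10^-3 mol
n(I2) = n(S2O3^2-)/2 = 3.056 × 10^-3 mol
n(H2O2) in the aliquot = 3.056 × 10^-3 mol (1:1 ratio)
[H2O2] = 3.056 × 10^-3 / 0.01007 = 0.3035 mol/L

0.3035 mol/L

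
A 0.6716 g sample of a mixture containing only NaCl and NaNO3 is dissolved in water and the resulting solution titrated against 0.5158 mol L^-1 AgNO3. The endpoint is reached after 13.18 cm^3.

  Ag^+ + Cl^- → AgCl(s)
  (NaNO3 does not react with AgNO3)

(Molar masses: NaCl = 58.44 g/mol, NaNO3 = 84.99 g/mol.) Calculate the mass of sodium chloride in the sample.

n(AgNO3) = 0.01318 × 0.5158 = 6.798 × 10^-3 mol
Let x = n(NaCl), y = n(NaNO3).
Titrant: 1x = 6.798 × 10^-3;  mass: 58.44x + 84.99y = 0.6716
Solving, x = 6.798 × 10^-3 mol, y = 3.228 × 10^-3 mol
mass of NaCl = 6.798 × 10^-3 × 58.44 = 0.3973 g

0.3973 g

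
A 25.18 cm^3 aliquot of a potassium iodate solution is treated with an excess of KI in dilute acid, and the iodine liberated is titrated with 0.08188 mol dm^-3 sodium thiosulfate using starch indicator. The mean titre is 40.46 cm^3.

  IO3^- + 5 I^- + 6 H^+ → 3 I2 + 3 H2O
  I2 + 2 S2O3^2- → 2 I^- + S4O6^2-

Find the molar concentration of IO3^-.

n(S2O3^2-) = 0.04046 × 0.08188 = 3.313 × 10^-3 mol
n(I2) = n(S2O3^2-)/2 = 1.656 × 10^-3 mol
From the 1:3 ratio, n(IO3^-) in the aliquot = 1/3 × 1.656 × 10^-3 = 5.521 × 10^-4 mol
[IO3^-] = 5.521 × 10^-4 / 0.02518 = 0.02193 mol/L

0.02193 mol/L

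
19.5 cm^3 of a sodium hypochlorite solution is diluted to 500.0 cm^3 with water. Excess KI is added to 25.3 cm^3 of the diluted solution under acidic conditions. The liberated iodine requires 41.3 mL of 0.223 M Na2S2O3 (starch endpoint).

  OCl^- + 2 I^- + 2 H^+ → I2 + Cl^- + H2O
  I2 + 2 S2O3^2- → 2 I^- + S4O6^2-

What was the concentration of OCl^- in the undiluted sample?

n(S2O3^2-) = 0.0413 × 0.223 = 9.21 × 10^-3 mol
n(I2) = n(S2O3^2-)/2 = 4.60 × 10^-3 mol
n(OCl^-) in the aliquot = 4.60 × 10^-3 mol (1:1 ratio)
[OCl^-]_dilute = 4.60 × 10^-3 / 0.0253 = 0.182 mol/L
[OCl^-]_original = 0.182 × 500.0/19.5 = 4.67 mol/L

4.67 M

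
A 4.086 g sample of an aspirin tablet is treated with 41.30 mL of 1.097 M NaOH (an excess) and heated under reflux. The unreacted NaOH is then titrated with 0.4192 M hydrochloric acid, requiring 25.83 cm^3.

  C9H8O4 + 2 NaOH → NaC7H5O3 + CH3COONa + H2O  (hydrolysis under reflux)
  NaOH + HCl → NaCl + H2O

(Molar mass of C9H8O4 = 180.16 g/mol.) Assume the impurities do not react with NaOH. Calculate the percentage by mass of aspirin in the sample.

76.01 %

n(NaOH) added = 0.04130 × 1.097 = 0.04531 mol
n(HCl) used in back-titration = 0.02583 × 0.4192 = 0.01083 mol
n(NaOH) left over = 0.01083 mol (1:1 ratio)
n(NaOH) consumed by analyte = 0.04531 − 0.01083 = 0.03448 mol
From the 1:2 ratio, n(C9H8O4) = 1/2 × 0.03448 = 0.01724 mol
mass of C9H8O4 = 0.01724 × 180.16 = 3.106 g
% C9H8O4 = 3.106 / 4.086 × 100 = 76.01 %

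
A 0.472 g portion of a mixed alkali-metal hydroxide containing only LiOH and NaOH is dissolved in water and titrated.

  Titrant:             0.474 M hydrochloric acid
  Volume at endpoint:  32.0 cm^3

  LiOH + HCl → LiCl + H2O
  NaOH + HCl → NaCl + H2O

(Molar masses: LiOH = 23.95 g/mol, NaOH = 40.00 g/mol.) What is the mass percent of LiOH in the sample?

n(HCl) = 0.0320 × 0.474 = 0.0152 mol
Let x = n(LiOH), y = n(NaOH).
Titrant: 1x + 1y = 0.0152;  mass: 23.95x + 40.00y = 0.472
Solving, x = 8.39 × 10^-3 mol, y = 6.77 × 10^-3 mol
mass of LiOH = 8.39 × 10^-3 × 23.95 = 0.201 g
% LiOH = 0.201 / 0.472 × 100 = 42.6 %

42.6 %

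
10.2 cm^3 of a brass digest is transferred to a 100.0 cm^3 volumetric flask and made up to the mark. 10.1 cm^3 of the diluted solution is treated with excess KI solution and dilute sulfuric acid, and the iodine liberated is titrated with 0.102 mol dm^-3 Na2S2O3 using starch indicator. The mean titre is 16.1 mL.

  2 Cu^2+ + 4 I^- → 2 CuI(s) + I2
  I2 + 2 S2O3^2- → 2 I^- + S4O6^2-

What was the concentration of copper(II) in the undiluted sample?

1.59 mol/L

n(S2O3^2-) = 0.0161 × 0.102 = 1.64 × 10^-3 mol
n(I2) = n(S2O3^2-)/2 = 8.21 × 10^-4 mol
From the 2:1 ratio, n(Cu2+) in the aliquot = 2/1 × 8.21 × 10^-4 = 1.64 × 10^-3 mol
[Cu2+]_dilute = 1.64 × 10^-3 / 0.0101 = 0.163 mol/L
[Cu2+]_original = 0.163 × 100.0/10.2 = 1.59 mol/L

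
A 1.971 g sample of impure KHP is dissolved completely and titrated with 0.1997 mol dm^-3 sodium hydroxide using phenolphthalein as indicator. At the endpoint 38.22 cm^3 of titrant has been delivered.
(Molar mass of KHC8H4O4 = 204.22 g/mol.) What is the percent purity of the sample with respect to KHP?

79.08 %

KHC8H4O4 + NaOH → KNaC8H4O4 + H2O
n(NaOH) = 0.03822 L × 0.1997 mol/L = 7.633 × 10^-3 mol
n(KHC8H4O4) = 7.633 × 10^-3 mol (1:1 ratio)
mass of KHC8H4O4 = 7.633 × 10^-3 × 204.22 g/mol = 1.559 g
% KHC8H4O4 = 1.559 / 1.971 × 100 = 79.08 %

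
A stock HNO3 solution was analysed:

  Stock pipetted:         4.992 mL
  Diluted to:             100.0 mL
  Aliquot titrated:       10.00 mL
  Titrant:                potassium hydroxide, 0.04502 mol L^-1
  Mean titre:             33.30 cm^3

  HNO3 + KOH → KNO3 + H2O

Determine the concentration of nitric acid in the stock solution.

n(KOH) = 0.03330 × 0.04502 = 1.499 × 10^-3 mol
n(HNO3) in the aliquot = 1.499 × 10^-3 mol (1:1 ratio)
[HNO3]_dilute = 1.499 × 10^-3 / 0.01000 = 0.1499 mol/L
Dilution factor = 100.0 / 4.992 = 20.03
[HNO3]_stock = 0.1499 × 20.03 = 3.003 mol/L

3.003 mol/L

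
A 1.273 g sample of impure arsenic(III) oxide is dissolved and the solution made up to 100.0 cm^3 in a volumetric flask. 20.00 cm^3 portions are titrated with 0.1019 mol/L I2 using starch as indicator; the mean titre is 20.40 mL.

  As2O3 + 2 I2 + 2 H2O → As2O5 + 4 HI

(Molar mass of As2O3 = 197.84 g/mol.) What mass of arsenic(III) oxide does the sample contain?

n(I2) per titration = 0.02040 × 0.1019 = 2.079 × 10^-3 mol
From the 1:2 ratio, n(As2O3) in each aliquot = 1/2 × 2.079 × 10^-3 = 1.039 × 10^-3 mol
n(As2O3) in the whole flask = 1.039 × 10^-3 × 100.0/20.00 = 5.197 × 10^-3 mol
mass of As2O3 = 5.197 × 10^-3 × 197.84 = 1.028 g

1.028 g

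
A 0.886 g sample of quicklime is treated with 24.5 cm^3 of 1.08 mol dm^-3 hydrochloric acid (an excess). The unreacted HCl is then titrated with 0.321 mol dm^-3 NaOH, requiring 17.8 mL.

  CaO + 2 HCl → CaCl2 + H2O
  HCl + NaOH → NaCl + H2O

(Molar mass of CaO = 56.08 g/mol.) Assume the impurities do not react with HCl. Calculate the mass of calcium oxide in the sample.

n(HCl) added = 0.0245 × 1.08 = 0.0265 mol
n(NaOH) used in back-titration = 0.0178 × 0.321 = 5.71 × 10^-3 mol
n(HCl) left over = 5.71 × 10^-3 mol (1:1 ratio)
n(HCl) consumed by analyte = 0.0265 − 5.71 × 10^-3 = 0.0207 mol
From the 1:2 ratio, n(CaO) = 1/2 × 0.0207 = 0.0104 mol
mass of CaO = 0.0104 × 56.08 = 0.582 g

0.582 g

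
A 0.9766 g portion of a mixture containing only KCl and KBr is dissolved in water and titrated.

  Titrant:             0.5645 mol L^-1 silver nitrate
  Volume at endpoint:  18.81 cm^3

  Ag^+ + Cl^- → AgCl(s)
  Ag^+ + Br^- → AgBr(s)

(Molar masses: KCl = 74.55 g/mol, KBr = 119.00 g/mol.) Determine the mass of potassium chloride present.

0.4813 g

n(AgNO3) = 0.01881 × 0.5645 = 0.01062 mol
Let x = n(KCl), y = n(KBr).
Titrant: 1x + 1y = 0.01062;  mass: 74.55x + 119.00y = 0.9766
Solving, x = 6.456 × 10^-3 mol, y = 4.162 × 10^-3 mol
mass of KCl = 6.456 × 10^-3 × 74.55 = 0.4813 g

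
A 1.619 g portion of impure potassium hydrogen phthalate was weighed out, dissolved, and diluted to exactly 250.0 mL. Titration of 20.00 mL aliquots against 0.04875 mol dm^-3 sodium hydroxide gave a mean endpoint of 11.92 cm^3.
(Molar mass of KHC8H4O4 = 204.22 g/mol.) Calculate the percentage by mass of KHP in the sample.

91.62 %

KHC8H4O4 + NaOH → KNaC8H4O4 + H2O
n(NaOH) per titration = 0.01192 × 0.04875 = 5.811 × 10^-4 mol
n(KHC8H4O4) in each aliquot = 5.811 × 10^-4 mol (1:1 ratio)
n(KHC8H4O4) in the whole flask = 5.811 × 10^-4 × 250.0/20.00 = 7.264 × 10^-3 mol
mass of KHC8H4O4 = 7.264 × 10^-3 × 204.22 = 1.483 g
% KHC8H4O4 = 1.483 / 1.619 × 100 = 91.62 %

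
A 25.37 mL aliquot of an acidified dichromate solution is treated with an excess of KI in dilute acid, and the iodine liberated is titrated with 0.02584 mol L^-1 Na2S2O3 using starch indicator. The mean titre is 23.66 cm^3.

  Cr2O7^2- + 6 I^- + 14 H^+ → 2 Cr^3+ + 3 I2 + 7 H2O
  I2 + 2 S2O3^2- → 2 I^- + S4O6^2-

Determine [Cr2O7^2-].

0.004016 mol/L

n(S2O3^2-) = 0.02366 × 0.02584 = 6.114 × 10^-4 mol
n(I2) = n(S2O3^2-)/2 = 3.057 × 10^-4 mol
From the 1:3 ratio, n(Cr2O7^2-) in the aliquot = 1/3 × 3.057 × 10^-4 = 1.019 × 10^-4 mol
[Cr2O7^2-] = 1.019 × 10^-4 / 0.02537 = 0.004016 mol/L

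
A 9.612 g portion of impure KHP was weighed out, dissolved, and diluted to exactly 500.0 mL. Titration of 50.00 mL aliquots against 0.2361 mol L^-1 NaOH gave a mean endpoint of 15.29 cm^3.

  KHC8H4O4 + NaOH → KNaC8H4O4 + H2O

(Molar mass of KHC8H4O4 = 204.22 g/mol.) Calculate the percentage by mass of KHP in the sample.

n(NaOH) per titration = 0.01529 × 0.2361 = 3.610 × 10^-3 mol
n(KHC8H4O4) in each aliquot = 3.610 × 10^-3 mol (1:1 ratio)
n(KHC8H4O4) in the whole flask = 3.610 × 10^-3 × 500.0/50.00 = 0.03610 mol
mass of KHC8H4O4 = 0.03610 × 204.22 = 7.372 g
% KHC8H4O4 = 7.372 / 9.612 × 100 = 76.70 %

76.70 %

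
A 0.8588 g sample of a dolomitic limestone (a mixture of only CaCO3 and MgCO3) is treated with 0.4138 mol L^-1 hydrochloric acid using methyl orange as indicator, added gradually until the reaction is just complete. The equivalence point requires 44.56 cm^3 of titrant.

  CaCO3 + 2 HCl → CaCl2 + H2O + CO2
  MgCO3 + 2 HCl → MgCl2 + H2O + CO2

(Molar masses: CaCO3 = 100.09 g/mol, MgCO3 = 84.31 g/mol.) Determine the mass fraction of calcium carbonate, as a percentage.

n(HCl) = 0.04456 × 0.4138 = 0.01844 mol
Let x = n(CaCO3), y = n(MgCO3).
Titrant: 2x + 2y = 0.01844;  mass: 100.09x + 84.31y = 0.8588
Solving, x = 5.165 × 10^-3 mol, y = 4.054 × 10^-3 mol
mass of CaCO3 = 5.165 × 10^-3 × 100.09 = 0.5170 g
% CaCO3 = 0.5170 / 0.8588 × 100 = 60.20 %

60.20 %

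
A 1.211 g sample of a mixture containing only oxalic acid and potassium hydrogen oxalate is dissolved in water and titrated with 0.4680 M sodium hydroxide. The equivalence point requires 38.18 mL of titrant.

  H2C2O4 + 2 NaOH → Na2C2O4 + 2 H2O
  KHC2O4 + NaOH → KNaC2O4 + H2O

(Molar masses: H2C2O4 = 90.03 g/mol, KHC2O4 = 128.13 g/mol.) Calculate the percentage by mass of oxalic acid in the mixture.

48.23 %

n(NaOH) = 0.03818 × 0.4680 = 0.01787 mol
Let x = n(H2C2O4), y = n(KHC2O4).
Titrant: 2x + 1y = 0.01787;  mass: 90.03x + 128.13y = 1.211
Solving, x = 6.488 × 10^-3 mol, y = 4.893 × 10^-3 mol
mass of H2C2O4 = 6.488 × 10^-3 × 90.03 = 0.5841 g
% H2C2O4 = 0.5841 / 1.211 × 100 = 48.23 %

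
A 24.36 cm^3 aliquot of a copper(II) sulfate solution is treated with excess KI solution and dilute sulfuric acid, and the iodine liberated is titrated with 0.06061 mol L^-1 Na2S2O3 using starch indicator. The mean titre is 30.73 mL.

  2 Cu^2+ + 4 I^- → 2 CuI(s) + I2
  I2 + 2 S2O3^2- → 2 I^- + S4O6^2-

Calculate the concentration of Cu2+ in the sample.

n(S2O3^2-) = 0.03073 × 0.06061 = 1.863 × 10^-3 mol
n(I2) = n(S2O3^2-)/2 = 9.313 × 10^-4 mol
From the 2:1 ratio, n(Cu2+) in the aliquot = 2/1 × 9.313 × 10^-4 = 1.863 × 10^-3 mol
[Cu2+] = 1.863 × 10^-3 / 0.02436 = 0.07646 mol/L

0.07646 mol/L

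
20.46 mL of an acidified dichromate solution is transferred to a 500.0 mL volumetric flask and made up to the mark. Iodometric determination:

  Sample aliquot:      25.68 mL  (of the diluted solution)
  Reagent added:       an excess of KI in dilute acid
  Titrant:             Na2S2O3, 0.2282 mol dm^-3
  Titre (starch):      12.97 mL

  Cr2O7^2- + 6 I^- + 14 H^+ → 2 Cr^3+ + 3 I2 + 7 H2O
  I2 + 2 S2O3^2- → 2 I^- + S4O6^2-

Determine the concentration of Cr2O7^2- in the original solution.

n(S2O3^2-) = 0.01297 × 0.2282 = 2.960 × 10^-3 mol
n(I2) = n(S2O3^2-)/2 = 1.480 × 10^-3 mol
From the 1:3 ratio, n(Cr2O7^2-) in the aliquot = 1/3 × 1.480 × 10^-3 = 4.933 × 10^-4 mol
[Cr2O7^2-]_dilute = 4.933 × 10^-4 / 0.02568 = 0.01921 mol/L
[Cr2O7^2-]_original = 0.01921 × 500.0/20.46 = 0.4694 mol/L

0.4694 mol/L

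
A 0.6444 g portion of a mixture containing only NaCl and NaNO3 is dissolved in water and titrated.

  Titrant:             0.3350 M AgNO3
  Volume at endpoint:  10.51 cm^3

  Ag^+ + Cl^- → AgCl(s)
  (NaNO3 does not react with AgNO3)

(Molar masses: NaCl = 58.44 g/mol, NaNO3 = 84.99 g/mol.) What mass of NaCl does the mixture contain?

n(AgNO3) = 0.01051 × 0.3350 = 3.521 × 10^-3 mol
Let x = n(NaCl), y = n(NaNO3).
Titrant: 1x = 3.521 × 10^-3;  mass: 58.44x + 84.99y = 0.6444
Solving, x = 3.521 × 10^-3 mol, y = 5.161 × 10^-3 mol
mass of NaCl = 3.521 × 10^-3 × 58.44 = 0.2058 g

0.2058 g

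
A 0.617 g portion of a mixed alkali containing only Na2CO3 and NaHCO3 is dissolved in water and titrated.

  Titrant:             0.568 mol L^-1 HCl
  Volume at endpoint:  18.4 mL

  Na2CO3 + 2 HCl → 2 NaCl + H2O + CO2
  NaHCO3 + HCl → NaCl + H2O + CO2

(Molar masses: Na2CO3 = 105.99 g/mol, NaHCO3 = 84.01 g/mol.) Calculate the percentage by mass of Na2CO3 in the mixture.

n(HCl) = 0.0184 × 0.568 = 0.0105 mol
Let x = n(Na2CO3), y = n(NaHCO3).
Titrant: 2x + 1y = 0.0105;  mass: 105.99x + 84.01y = 0.617
Solving, x = 4.21 × 10^-3 mol, y = 2.04 × 10^-3 mol
mass of Na2CO3 = 4.21 × 10^-3 × 105.99 = 0.446 g
% Na2CO3 = 0.446 / 0.617 × 100 = 72.3 %

72.3 %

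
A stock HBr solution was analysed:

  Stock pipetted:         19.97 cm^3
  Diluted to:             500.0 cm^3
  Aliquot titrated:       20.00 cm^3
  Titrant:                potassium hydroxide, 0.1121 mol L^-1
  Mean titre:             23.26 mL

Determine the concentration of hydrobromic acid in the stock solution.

HBr + KOH → KBr + H2O
n(KOH) = 0.02326 × 0.1121 = 2.607 × 10^-3 mol
n(HBr) in the aliquot = 2.607 × 10^-3 mol (1:1 ratio)
[HBr]_dilute = 2.607 × 10^-3 / 0.02000 = 0.1304 mol/L
Dilution factor = 500.0 / 19.97 = 25.04
[HBr]_stock = 0.1304 × 25.04 = 3.264 mol/L

3.264 mol/L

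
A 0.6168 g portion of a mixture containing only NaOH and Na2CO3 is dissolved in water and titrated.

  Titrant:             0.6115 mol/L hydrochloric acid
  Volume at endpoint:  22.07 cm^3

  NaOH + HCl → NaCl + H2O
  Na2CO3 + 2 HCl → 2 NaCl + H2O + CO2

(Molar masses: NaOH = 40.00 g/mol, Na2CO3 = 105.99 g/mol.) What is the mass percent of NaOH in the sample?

n(HCl) = 0.02207 × 0.6115 = 0.01350 mol
Let x = n(NaOH), y = n(Na2CO3).
Titrant: 1x + 2y = 0.01350;  mass: 40.00x + 105.99y = 0.6168
Solving, x = 7.573 × 10^-3 mol, y = 2.961 × 10^-3 mol
mass of NaOH = 7.573 × 10^-3 × 40.00 = 0.3029 g
% NaOH = 0.3029 / 0.6168 × 100 = 49.11 %

49.11 %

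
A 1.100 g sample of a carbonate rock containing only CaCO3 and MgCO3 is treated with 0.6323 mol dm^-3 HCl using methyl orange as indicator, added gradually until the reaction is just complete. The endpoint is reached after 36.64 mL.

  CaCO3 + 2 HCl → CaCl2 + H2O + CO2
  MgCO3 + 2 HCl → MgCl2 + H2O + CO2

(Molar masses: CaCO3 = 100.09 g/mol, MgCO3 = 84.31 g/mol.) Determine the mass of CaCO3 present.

0.7825 g

n(HCl) = 0.03664 × 0.6323 = 0.02317 mol
Let x = n(CaCO3), y = n(MgCO3).
Titrant: 2x + 2y = 0.02317;  mass: 100.09x + 84.31y = 1.100
Solving, x = 7.818 × 10^-3 mol, y = 3.765 × 10^-3 mol
mass of CaCO3 = 7.818 × 10^-3 × 100.09 = 0.7825 g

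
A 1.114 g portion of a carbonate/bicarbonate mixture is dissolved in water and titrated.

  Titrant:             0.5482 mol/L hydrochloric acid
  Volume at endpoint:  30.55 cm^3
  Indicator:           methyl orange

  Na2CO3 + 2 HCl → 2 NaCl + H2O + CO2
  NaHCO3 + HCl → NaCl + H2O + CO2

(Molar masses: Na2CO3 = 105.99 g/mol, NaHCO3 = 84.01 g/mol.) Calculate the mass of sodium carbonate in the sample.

n(HCl) = 0.03055 × 0.5482 = 0.01675 mol
Let x = n(Na2CO3), y = n(NaHCO3).
Titrant: 2x + 1y = 0.01675;  mass: 105.99x + 84.01y = 1.114
Solving, x = 4.723 × 10^-3 mol, y = 7.302 × 10^-3 mol
mass of Na2CO3 = 4.723 × 10^-3 × 105.99 = 0.5006 g

0.5006 g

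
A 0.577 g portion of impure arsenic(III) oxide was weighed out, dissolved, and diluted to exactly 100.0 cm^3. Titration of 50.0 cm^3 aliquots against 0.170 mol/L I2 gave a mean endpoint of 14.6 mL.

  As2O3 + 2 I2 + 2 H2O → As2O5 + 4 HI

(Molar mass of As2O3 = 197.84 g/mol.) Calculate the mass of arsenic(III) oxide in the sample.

0.491 g

n(I2) per titration = 0.0146 × 0.170 = 2.48 × 10^-3 mol
From the 1:2 ratio, n(As2O3) in each aliquot = 1/2 × 2.48 × 10^-3 = 1.24 × 10^-3 mol
n(As2O3) in the whole flask = 1.24 × 10^-3 × 100.0/50.0 = 2.48 × 10^-3 mol
mass of As2O3 = 2.48 × 10^-3 × 197.84 = 0.491 g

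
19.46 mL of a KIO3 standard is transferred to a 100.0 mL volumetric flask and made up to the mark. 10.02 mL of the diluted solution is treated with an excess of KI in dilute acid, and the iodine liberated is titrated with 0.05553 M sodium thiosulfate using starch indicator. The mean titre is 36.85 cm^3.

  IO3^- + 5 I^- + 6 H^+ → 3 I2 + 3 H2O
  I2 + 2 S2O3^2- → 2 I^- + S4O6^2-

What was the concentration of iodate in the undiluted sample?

n(S2O3^2-) = 0.03685 × 0.05553 = 2.046 × 10^-3 mol
n(I2) = n(S2O3^2-)/2 = 1.023 × 10^-3 mol
From the 1:3 ratio, n(IO3^-) in the aliquot = 1/3 × 1.023 × 10^-3 = 3.410 × 10^-4 mol
[IO3^-]_dilute = 3.410 × 10^-4 / 0.01002 = 0.03404 mol/L
[IO3^-]_original = 0.03404 × 100.0/19.46 = 0.1749 mol/L

0.1749 M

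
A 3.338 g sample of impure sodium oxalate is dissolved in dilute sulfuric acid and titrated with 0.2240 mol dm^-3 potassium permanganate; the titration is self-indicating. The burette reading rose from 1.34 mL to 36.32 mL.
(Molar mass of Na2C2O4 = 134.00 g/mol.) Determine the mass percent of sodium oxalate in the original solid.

2 MnO4^- + 5 C2O4^2- + 16 H^+ → 2 Mn^2+ + 10 CO2 + 8 H2O
n(KMnO4) = 0.03498 L × 0.2240 mol/L = 7.836 × 10^-3 mol
From the 5:2 ratio, n(Na2C2O4) = 5/2 × 7.836 × 10^-3 = 0.01959 mol
mass of Na2C2O4 = 0.01959 × 134.00 g/mol = 2.625 g
% Na2C2O4 = 2.625 / 3.338 × 100 = 78.64 %

78.64 %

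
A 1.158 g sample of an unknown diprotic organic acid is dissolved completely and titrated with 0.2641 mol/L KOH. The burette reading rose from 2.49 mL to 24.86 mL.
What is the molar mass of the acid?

n(KOH) = 0.02237 L × 0.2641 mol/L = 5.908 × 10^-3 mol
From the 1:2 ratio, n(H2A) = 1/2 × 5.908 × 10^-3 = 2.954 × 10^-3 mol
M = m / n = 1.158 g / 2.954 × 10^-3 mol = 392.0 g/mol

392.0 g/mol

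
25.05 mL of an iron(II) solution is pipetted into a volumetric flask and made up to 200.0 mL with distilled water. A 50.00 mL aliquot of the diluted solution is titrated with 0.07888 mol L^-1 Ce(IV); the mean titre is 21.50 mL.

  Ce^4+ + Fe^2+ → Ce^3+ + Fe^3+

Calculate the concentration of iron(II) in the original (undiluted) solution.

0.2708 mol/L

n(Ce4+) = 0.02150 × 0.07888 = 1.696 × 10^-3 mol
n(Fe2+) in the aliquot = 1.696 × 10^-3 mol (1:1 ratio)
[Fe2+]_dilute = 1.696 × 10^-3 / 0.05000 = 0.03392 mol/L
Dilution factor = 200.0 / 25.05 = 7.984
[Fe2+]_stock = 0.03392 × 7.984 = 0.2708 mol/L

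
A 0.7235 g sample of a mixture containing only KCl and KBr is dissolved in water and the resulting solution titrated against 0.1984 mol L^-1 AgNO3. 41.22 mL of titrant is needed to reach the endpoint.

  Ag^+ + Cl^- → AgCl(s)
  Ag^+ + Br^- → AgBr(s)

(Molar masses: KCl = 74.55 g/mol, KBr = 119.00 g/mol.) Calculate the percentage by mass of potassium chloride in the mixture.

57.88 %

n(AgNO3) = 0.04122 × 0.1984 = 8.178 × 10^-3 mol
Let x = n(KCl), y = n(KBr).
Titrant: 1x + 1y = 8.178 × 10^-3;  mass: 74.55x + 119.00y = 0.7235
Solving, x = 5.617 × 10^-3 mol, y = 2.561 × 10^-3 mol
mass of KCl = 5.617 × 10^-3 × 74.55 = 0.4188 g
% KCl = 0.4188 / 0.7235 × 100 = 57.88 %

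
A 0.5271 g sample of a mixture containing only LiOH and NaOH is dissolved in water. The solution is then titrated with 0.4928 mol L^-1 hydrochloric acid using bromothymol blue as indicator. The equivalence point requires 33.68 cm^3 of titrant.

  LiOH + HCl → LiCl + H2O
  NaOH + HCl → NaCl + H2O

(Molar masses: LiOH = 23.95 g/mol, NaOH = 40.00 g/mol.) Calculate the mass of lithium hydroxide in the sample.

0.2041 g

n(HCl) = 0.03368 × 0.4928 = 0.01660 mol
Let x = n(LiOH), y = n(NaOH).
Titrant: 1x + 1y = 0.01660;  mass: 23.95x + 40.00y = 0.5271
Solving, x = 8.523 × 10^-3 mol, y = 8.074 × 10^-3 mol
mass of LiOH = 8.523 × 10^-3 × 23.95 = 0.2041 g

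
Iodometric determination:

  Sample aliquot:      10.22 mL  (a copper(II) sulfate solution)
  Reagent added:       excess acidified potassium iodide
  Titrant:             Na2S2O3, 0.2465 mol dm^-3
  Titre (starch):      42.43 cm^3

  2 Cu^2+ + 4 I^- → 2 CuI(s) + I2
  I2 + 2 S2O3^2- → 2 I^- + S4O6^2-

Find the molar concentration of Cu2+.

1.023 mol/L

n(S2O3^2-) = 0.04243 × 0.2465 = 0.01046 mol
n(I2) = n(S2O3^2-)/2 = 5.229 × 10^-3 mol
From the 2:1 ratio, n(Cu2+) in the aliquot = 2/1 × 5.229 × 10^-3 = 0.01046 mol
[Cu2+] = 0.01046 / 0.01022 = 1.023 mol/L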